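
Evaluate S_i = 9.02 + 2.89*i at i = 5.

S_5 = 9.02 + 2.89*5 = 9.02 + 14.45 = 23.47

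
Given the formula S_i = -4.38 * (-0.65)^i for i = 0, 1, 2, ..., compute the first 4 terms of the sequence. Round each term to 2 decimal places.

This is a geometric sequence.
i=0: S_0 = -4.38 * (-0.65)^0 = -4.38
i=1: S_1 = -4.38 * (-0.65)^1 ≈ 2.85
i=2: S_2 = -4.38 * (-0.65)^2 ≈ -1.85
i=3: S_3 = -4.38 * (-0.65)^3 ≈ 1.2
The first 4 terms are: [-4.38, 2.85, -1.85, 1.2]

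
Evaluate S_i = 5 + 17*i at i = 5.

S_5 = 5 + 17*5 = 5 + 85 = 90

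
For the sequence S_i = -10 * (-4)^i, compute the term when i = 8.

S_8 = -10 * (-4)^8 = -10 * 65536 = -655360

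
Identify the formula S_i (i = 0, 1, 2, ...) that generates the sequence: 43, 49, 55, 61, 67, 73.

Check differences: 49 - 43 = 6
55 - 49 = 6
Common difference d = 6.
First term a = 43.
Formula: S_i = 43 + 6*i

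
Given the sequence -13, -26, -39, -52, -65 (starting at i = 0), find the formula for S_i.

Check differences: -26 - -13 = -13
-39 - -26 = -13
Common difference d = -13.
First term a = -13.
Formula: S_i = -13 - 13*i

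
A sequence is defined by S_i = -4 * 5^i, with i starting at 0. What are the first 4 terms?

This is a geometric sequence.
i=0: S_0 = -4 * 5^0 = -4
i=1: S_1 = -4 * 5^1 = -20
i=2: S_2 = -4 * 5^2 = -100
i=3: S_3 = -4 * 5^3 = -500
The first 4 terms are: [-4, -20, -100, -500]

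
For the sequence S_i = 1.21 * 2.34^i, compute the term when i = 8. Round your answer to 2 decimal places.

S_8 = 1.21 * 2.34^8 ≈ 1.21 * 898.932 ≈ 1087.71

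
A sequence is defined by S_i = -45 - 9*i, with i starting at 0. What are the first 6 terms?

This is an arithmetic sequence.
i=0: S_0 = -45 + -9*0 = -45
i=1: S_1 = -45 + -9*1 = -54
i=2: S_2 = -45 + -9*2 = -63
i=3: S_3 = -45 + -9*3 = -72
i=4: S_4 = -45 + -9*4 = -81
i=5: S_5 = -45 + -9*5 = -90
The first 6 terms are: [-45, -54, -63, -72, -81, -90]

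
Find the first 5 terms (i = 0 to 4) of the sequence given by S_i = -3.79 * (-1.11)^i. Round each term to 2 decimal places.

This is a geometric sequence.
i=0: S_0 = -3.79 * (-1.11)^0 = -3.79
i=1: S_1 = -3.79 * (-1.11)^1 ≈ 4.21
i=2: S_2 = -3.79 * (-1.11)^2 ≈ -4.67
i=3: S_3 = -3.79 * (-1.11)^3 ≈ 5.18
i=4: S_4 = -3.79 * (-1.11)^4 ≈ -5.75
The first 5 terms are: [-3.79, 4.21, -4.67, 5.18, -5.75]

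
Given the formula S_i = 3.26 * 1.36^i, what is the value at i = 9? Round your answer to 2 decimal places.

S_9 = 3.26 * 1.36^9 ≈ 3.26 * 15.9166 ≈ 51.89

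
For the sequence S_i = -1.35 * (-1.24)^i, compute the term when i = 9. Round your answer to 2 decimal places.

S_9 = -1.35 * (-1.24)^9 ≈ -1.35 * -6.931 ≈ 9.36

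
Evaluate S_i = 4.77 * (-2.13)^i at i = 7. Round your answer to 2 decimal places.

S_7 = 4.77 * (-2.13)^7 ≈ 4.77 * -198.9103 ≈ -948.8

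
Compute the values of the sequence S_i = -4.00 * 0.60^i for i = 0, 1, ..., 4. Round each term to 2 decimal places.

This is a geometric sequence.
i=0: S_0 = -4.0 * 0.6^0 = -4.0
i=1: S_1 = -4.0 * 0.6^1 = -2.4
i=2: S_2 = -4.0 * 0.6^2 = -1.44
i=3: S_3 = -4.0 * 0.6^3 ≈ -0.86
i=4: S_4 = -4.0 * 0.6^4 ≈ -0.52
The first 5 terms are: [-4.0, -2.4, -1.44, -0.86, -0.52]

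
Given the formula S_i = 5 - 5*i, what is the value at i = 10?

S_10 = 5 + -5*10 = 5 + -50 = -45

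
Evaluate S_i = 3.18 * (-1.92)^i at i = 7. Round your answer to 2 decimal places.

S_7 = 3.18 * (-1.92)^7 ≈ 3.18 * -96.1853 ≈ -305.87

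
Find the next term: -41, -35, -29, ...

Differences: -35 - -41 = 6
This is an arithmetic sequence with common difference d = 6.
Next term = -29 + 6 = -23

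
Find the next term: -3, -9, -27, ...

Ratios: -9 / -3 = 3.0
This is a geometric sequence with common ratio r = 3.
Next term = -27 * 3 = -81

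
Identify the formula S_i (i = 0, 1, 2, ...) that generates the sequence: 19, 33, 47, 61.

Check differences: 33 - 19 = 14
47 - 33 = 14
Common difference d = 14.
First term a = 19.
Formula: S_i = 19 + 14*i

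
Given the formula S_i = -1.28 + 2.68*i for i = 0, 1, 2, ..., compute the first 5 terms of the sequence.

This is an arithmetic sequence.
i=0: S_0 = -1.28 + 2.68*0 = -1.28
i=1: S_1 = -1.28 + 2.68*1 = 1.4
i=2: S_2 = -1.28 + 2.68*2 = 4.08
i=3: S_3 = -1.28 + 2.68*3 = 6.76
i=4: S_4 = -1.28 + 2.68*4 = 9.44
The first 5 terms are: [-1.28, 1.4, 4.08, 6.76, 9.44]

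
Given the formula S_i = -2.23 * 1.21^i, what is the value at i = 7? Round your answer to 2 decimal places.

S_7 = -2.23 * 1.21^7 ≈ -2.23 * 3.7975 ≈ -8.47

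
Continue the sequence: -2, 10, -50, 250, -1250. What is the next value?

Ratios: 10 / -2 = -5.0
This is a geometric sequence with common ratio r = -5.
Next term = -1250 * -5 = 6250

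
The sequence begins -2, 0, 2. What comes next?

Differences: 0 - -2 = 2
This is an arithmetic sequence with common difference d = 2.
Next term = 2 + 2 = 4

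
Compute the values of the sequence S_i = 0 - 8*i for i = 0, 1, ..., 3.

This is an arithmetic sequence.
i=0: S_0 = 0 + -8*0 = 0
i=1: S_1 = 0 + -8*1 = -8
i=2: S_2 = 0 + -8*2 = -16
i=3: S_3 = 0 + -8*3 = -24
The first 4 terms are: [0, -8, -16, -24]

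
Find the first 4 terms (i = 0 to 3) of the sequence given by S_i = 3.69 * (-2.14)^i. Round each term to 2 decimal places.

This is a geometric sequence.
i=0: S_0 = 3.69 * (-2.14)^0 = 3.69
i=1: S_1 = 3.69 * (-2.14)^1 ≈ -7.9
i=2: S_2 = 3.69 * (-2.14)^2 ≈ 16.9
i=3: S_3 = 3.69 * (-2.14)^3 ≈ -36.16
The first 4 terms are: [3.69, -7.9, 16.9, -36.16]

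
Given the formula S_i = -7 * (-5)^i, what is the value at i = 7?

S_7 = -7 * (-5)^7 = -7 * -78125 = 546875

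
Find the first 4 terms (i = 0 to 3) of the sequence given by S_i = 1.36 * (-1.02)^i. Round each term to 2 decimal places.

This is a geometric sequence.
i=0: S_0 = 1.36 * (-1.02)^0 = 1.36
i=1: S_1 = 1.36 * (-1.02)^1 ≈ -1.39
i=2: S_2 = 1.36 * (-1.02)^2 ≈ 1.41
i=3: S_3 = 1.36 * (-1.02)^3 ≈ -1.44
The first 4 terms are: [1.36, -1.39, 1.41, -1.44]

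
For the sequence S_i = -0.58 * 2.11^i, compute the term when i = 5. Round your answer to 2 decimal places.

S_5 = -0.58 * 2.11^5 ≈ -0.58 * 41.8227 ≈ -24.26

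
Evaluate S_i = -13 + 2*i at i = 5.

S_5 = -13 + 2*5 = -13 + 10 = -3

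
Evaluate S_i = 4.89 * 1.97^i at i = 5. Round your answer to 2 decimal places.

S_5 = 4.89 * 1.97^5 ≈ 4.89 * 29.6709 ≈ 145.09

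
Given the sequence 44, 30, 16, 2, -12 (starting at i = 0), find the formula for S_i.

Check differences: 30 - 44 = -14
16 - 30 = -14
Common difference d = -14.
First term a = 44.
Formula: S_i = 44 - 14*i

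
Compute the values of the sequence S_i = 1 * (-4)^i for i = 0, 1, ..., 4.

This is a geometric sequence.
i=0: S_0 = 1 * (-4)^0 = 1
i=1: S_1 = 1 * (-4)^1 = -4
i=2: S_2 = 1 * (-4)^2 = 16
i=3: S_3 = 1 * (-4)^3 = -64
i=4: S_4 = 1 * (-4)^4 = 256
The first 5 terms are: [1, -4, 16, -64, 256]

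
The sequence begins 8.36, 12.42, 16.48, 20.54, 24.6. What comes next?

Differences: 12.42 - 8.36 = 4.06
This is an arithmetic sequence with common difference d = 4.06.
Next term = 24.6 + 4.06 = 28.66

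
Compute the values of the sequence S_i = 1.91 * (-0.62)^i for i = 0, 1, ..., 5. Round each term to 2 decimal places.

This is a geometric sequence.
i=0: S_0 = 1.91 * (-0.62)^0 = 1.91
i=1: S_1 = 1.91 * (-0.62)^1 ≈ -1.18
i=2: S_2 = 1.91 * (-0.62)^2 ≈ 0.73
i=3: S_3 = 1.91 * (-0.62)^3 ≈ -0.46
i=4: S_4 = 1.91 * (-0.62)^4 ≈ 0.28
i=5: S_5 = 1.91 * (-0.62)^5 ≈ -0.17
The first 6 terms are: [1.91, -1.18, 0.73, -0.46, 0.28, -0.17]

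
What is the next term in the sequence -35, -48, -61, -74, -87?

Differences: -48 - -35 = -13
This is an arithmetic sequence with common difference d = -13.
Next term = -87 + -13 = -100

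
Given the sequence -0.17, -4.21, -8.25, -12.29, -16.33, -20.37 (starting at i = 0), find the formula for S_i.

Check differences: -4.21 - -0.17 = -4.04
-8.25 - -4.21 = -4.04
Common difference d = -4.04.
First term a = -0.17.
Formula: S_i = -0.17 - 4.04*i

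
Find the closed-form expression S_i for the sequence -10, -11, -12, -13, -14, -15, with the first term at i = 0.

Check differences: -11 - -10 = -1
-12 - -11 = -1
Common difference d = -1.
First term a = -10.
Formula: S_i = -10 - 1*i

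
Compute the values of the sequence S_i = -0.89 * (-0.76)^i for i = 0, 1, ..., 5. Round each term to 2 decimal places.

This is a geometric sequence.
i=0: S_0 = -0.89 * (-0.76)^0 = -0.89
i=1: S_1 = -0.89 * (-0.76)^1 ≈ 0.68
i=2: S_2 = -0.89 * (-0.76)^2 ≈ -0.51
i=3: S_3 = -0.89 * (-0.76)^3 ≈ 0.39
i=4: S_4 = -0.89 * (-0.76)^4 ≈ -0.3
i=5: S_5 = -0.89 * (-0.76)^5 ≈ 0.23
The first 6 terms are: [-0.89, 0.68, -0.51, 0.39, -0.3, 0.23]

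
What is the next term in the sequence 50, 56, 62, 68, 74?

Differences: 56 - 50 = 6
This is an arithmetic sequence with common difference d = 6.
Next term = 74 + 6 = 80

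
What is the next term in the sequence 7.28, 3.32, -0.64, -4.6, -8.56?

Differences: 3.32 - 7.28 = -3.96
This is an arithmetic sequence with common difference d = -3.96.
Next term = -8.56 + -3.96 = -12.52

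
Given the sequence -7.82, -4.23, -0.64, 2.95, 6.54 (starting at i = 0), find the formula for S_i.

Check differences: -4.23 - -7.82 = 3.59
-0.64 - -4.23 = 3.59
Common difference d = 3.59.
First term a = -7.82.
Formula: S_i = -7.82 + 3.59*i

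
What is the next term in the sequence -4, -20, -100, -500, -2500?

Ratios: -20 / -4 = 5.0
This is a geometric sequence with common ratio r = 5.
Next term = -2500 * 5 = -12500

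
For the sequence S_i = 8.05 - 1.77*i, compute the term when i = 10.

S_10 = 8.05 + -1.77*10 = 8.05 + -17.7 = -9.65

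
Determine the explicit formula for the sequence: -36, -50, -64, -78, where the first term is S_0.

Check differences: -50 - -36 = -14
-64 - -50 = -14
Common difference d = -14.
First term a = -36.
Formula: S_i = -36 - 14*i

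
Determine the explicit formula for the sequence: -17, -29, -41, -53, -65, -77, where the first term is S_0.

Check differences: -29 - -17 = -12
-41 - -29 = -12
Common difference d = -12.
First term a = -17.
Formula: S_i = -17 - 12*i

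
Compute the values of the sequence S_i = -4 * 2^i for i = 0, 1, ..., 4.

This is a geometric sequence.
i=0: S_0 = -4 * 2^0 = -4
i=1: S_1 = -4 * 2^1 = -8
i=2: S_2 = -4 * 2^2 = -16
i=3: S_3 = -4 * 2^3 = -32
i=4: S_4 = -4 * 2^4 = -64
The first 5 terms are: [-4, -8, -16, -32, -64]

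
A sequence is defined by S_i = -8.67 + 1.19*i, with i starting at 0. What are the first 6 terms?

This is an arithmetic sequence.
i=0: S_0 = -8.67 + 1.19*0 = -8.67
i=1: S_1 = -8.67 + 1.19*1 = -7.48
i=2: S_2 = -8.67 + 1.19*2 = -6.29
i=3: S_3 = -8.67 + 1.19*3 = -5.1
i=4: S_4 = -8.67 + 1.19*4 = -3.91
i=5: S_5 = -8.67 + 1.19*5 = -2.72
The first 6 terms are: [-8.67, -7.48, -6.29, -5.1, -3.91, -2.72]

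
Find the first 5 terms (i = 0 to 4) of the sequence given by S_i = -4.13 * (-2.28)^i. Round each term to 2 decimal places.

This is a geometric sequence.
i=0: S_0 = -4.13 * (-2.28)^0 = -4.13
i=1: S_1 = -4.13 * (-2.28)^1 ≈ 9.42
i=2: S_2 = -4.13 * (-2.28)^2 ≈ -21.47
i=3: S_3 = -4.13 * (-2.28)^3 ≈ 48.95
i=4: S_4 = -4.13 * (-2.28)^4 ≈ -111.61
The first 5 terms are: [-4.13, 9.42, -21.47, 48.95, -111.61]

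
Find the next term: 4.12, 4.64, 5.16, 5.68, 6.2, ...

Differences: 4.64 - 4.12 = 0.52
This is an arithmetic sequence with common difference d = 0.52.
Next term = 6.2 + 0.52 = 6.72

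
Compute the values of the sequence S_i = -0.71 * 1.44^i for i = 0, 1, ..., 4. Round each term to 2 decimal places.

This is a geometric sequence.
i=0: S_0 = -0.71 * 1.44^0 = -0.71
i=1: S_1 = -0.71 * 1.44^1 ≈ -1.02
i=2: S_2 = -0.71 * 1.44^2 ≈ -1.47
i=3: S_3 = -0.71 * 1.44^3 ≈ -2.12
i=4: S_4 = -0.71 * 1.44^4 ≈ -3.05
The first 5 terms are: [-0.71, -1.02, -1.47, -2.12, -3.05]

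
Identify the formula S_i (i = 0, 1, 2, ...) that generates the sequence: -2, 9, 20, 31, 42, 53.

Check differences: 9 - -2 = 11
20 - 9 = 11
Common difference d = 11.
First term a = -2.
Formula: S_i = -2 + 11*i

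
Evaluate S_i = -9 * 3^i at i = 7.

S_7 = -9 * 3^7 = -9 * 2187 = -19683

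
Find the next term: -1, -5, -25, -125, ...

Ratios: -5 / -1 = 5.0
This is a geometric sequence with common ratio r = 5.
Next term = -125 * 5 = -625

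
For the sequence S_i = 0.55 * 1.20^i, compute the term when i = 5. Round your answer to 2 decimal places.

S_5 = 0.55 * 1.2^5 ≈ 0.55 * 2.4883 ≈ 1.37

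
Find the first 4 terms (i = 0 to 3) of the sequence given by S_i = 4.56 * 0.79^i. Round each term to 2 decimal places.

This is a geometric sequence.
i=0: S_0 = 4.56 * 0.79^0 = 4.56
i=1: S_1 = 4.56 * 0.79^1 ≈ 3.6
i=2: S_2 = 4.56 * 0.79^2 ≈ 2.85
i=3: S_3 = 4.56 * 0.79^3 ≈ 2.25
The first 4 terms are: [4.56, 3.6, 2.85, 2.25]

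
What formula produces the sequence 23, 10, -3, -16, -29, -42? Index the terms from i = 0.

Check differences: 10 - 23 = -13
-3 - 10 = -13
Common difference d = -13.
First term a = 23.
Formula: S_i = 23 - 13*i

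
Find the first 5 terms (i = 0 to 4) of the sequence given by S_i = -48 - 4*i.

This is an arithmetic sequence.
i=0: S_0 = -48 + -4*0 = -48
i=1: S_1 = -48 + -4*1 = -52
i=2: S_2 = -48 + -4*2 = -56
i=3: S_3 = -48 + -4*3 = -60
i=4: S_4 = -48 + -4*4 = -64
The first 5 terms are: [-48, -52, -56, -60, -64]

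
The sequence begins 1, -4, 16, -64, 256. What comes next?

Ratios: -4 / 1 = -4.0
This is a geometric sequence with common ratio r = -4.
Next term = 256 * -4 = -1024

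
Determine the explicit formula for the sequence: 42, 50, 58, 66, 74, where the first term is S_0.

Check differences: 50 - 42 = 8
58 - 50 = 8
Common difference d = 8.
First term a = 42.
Formula: S_i = 42 + 8*i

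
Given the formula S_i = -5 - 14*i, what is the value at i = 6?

S_6 = -5 + -14*6 = -5 + -84 = -89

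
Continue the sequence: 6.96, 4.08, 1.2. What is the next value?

Differences: 4.08 - 6.96 = -2.88
This is an arithmetic sequence with common difference d = -2.88.
Next term = 1.2 + -2.88 = -1.68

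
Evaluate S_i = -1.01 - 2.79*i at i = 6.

S_6 = -1.01 + -2.79*6 = -1.01 + -16.74 = -17.75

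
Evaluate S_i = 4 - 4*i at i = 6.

S_6 = 4 + -4*6 = 4 + -24 = -20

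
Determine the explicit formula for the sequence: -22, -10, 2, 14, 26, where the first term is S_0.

Check differences: -10 - -22 = 12
2 - -10 = 12
Common difference d = 12.
First term a = -22.
Formula: S_i = -22 + 12*i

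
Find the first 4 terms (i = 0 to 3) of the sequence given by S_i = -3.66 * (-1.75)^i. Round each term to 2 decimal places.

This is a geometric sequence.
i=0: S_0 = -3.66 * (-1.75)^0 = -3.66
i=1: S_1 = -3.66 * (-1.75)^1 ≈ 6.41
i=2: S_2 = -3.66 * (-1.75)^2 ≈ -11.21
i=3: S_3 = -3.66 * (-1.75)^3 ≈ 19.62
The first 4 terms are: [-3.66, 6.41, -11.21, 19.62]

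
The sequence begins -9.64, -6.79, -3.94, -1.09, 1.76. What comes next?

Differences: -6.79 - -9.64 = 2.85
This is an arithmetic sequence with common difference d = 2.85.
Next term = 1.76 + 2.85 = 4.61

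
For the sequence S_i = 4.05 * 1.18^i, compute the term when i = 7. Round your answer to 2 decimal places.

S_7 = 4.05 * 1.18^7 ≈ 4.05 * 3.1855 ≈ 12.9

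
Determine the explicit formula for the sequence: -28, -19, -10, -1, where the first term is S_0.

Check differences: -19 - -28 = 9
-10 - -19 = 9
Common difference d = 9.
First term a = -28.
Formula: S_i = -28 + 9*i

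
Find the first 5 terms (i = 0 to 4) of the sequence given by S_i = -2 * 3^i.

This is a geometric sequence.
i=0: S_0 = -2 * 3^0 = -2
i=1: S_1 = -2 * 3^1 = -6
i=2: S_2 = -2 * 3^2 = -18
i=3: S_3 = -2 * 3^3 = -54
i=4: S_4 = -2 * 3^4 = -162
The first 5 terms are: [-2, -6, -18, -54, -162]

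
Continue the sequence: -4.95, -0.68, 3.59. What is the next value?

Differences: -0.68 - -4.95 = 4.27
This is an arithmetic sequence with common difference d = 4.27.
Next term = 3.59 + 4.27 = 7.86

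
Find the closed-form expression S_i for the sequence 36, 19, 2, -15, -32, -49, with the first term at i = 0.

Check differences: 19 - 36 = -17
2 - 19 = -17
Common difference d = -17.
First term a = 36.
Formula: S_i = 36 - 17*i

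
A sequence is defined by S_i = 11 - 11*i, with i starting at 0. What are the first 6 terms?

This is an arithmetic sequence.
i=0: S_0 = 11 + -11*0 = 11
i=1: S_1 = 11 + -11*1 = 0
i=2: S_2 = 11 + -11*2 = -11
i=3: S_3 = 11 + -11*3 = -22
i=4: S_4 = 11 + -11*4 = -33
i=5: S_5 = 11 + -11*5 = -44
The first 6 terms are: [11, 0, -11, -22, -33, -44]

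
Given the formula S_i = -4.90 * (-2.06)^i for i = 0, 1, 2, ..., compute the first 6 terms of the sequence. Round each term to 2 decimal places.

This is a geometric sequence.
i=0: S_0 = -4.9 * (-2.06)^0 = -4.9
i=1: S_1 = -4.9 * (-2.06)^1 ≈ 10.09
i=2: S_2 = -4.9 * (-2.06)^2 ≈ -20.79
i=3: S_3 = -4.9 * (-2.06)^3 ≈ 42.83
i=4: S_4 = -4.9 * (-2.06)^4 ≈ -88.24
i=5: S_5 = -4.9 * (-2.06)^5 ≈ 181.77
The first 6 terms are: [-4.9, 10.09, -20.79, 42.83, -88.24, 181.77]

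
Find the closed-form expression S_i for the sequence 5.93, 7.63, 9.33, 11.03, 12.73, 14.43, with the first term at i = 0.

Check differences: 7.63 - 5.93 = 1.7
9.33 - 7.63 = 1.7
Common difference d = 1.7.
First term a = 5.93.
Formula: S_i = 5.93 + 1.70*i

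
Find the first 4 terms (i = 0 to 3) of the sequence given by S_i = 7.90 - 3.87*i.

This is an arithmetic sequence.
i=0: S_0 = 7.9 + -3.87*0 = 7.9
i=1: S_1 = 7.9 + -3.87*1 = 4.03
i=2: S_2 = 7.9 + -3.87*2 = 0.16
i=3: S_3 = 7.9 + -3.87*3 = -3.71
The first 4 terms are: [7.9, 4.03, 0.16, -3.71]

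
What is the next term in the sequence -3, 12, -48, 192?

Ratios: 12 / -3 = -4.0
This is a geometric sequence with common ratio r = -4.
Next term = 192 * -4 = -768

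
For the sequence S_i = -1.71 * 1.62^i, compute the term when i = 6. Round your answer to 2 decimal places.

S_6 = -1.71 * 1.62^6 ≈ -1.71 * 18.0755 ≈ -30.91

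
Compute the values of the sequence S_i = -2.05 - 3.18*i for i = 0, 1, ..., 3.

This is an arithmetic sequence.
i=0: S_0 = -2.05 + -3.18*0 = -2.05
i=1: S_1 = -2.05 + -3.18*1 = -5.23
i=2: S_2 = -2.05 + -3.18*2 = -8.41
i=3: S_3 = -2.05 + -3.18*3 = -11.59
The first 4 terms are: [-2.05, -5.23, -8.41, -11.59]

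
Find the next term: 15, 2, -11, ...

Differences: 2 - 15 = -13
This is an arithmetic sequence with common difference d = -13.
Next term = -11 + -13 = -24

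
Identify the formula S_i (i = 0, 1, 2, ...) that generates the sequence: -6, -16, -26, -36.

Check differences: -16 - -6 = -10
-26 - -16 = -10
Common difference d = -10.
First term a = -6.
Formula: S_i = -6 - 10*i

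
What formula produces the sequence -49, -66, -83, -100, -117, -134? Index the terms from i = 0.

Check differences: -66 - -49 = -17
-83 - -66 = -17
Common difference d = -17.
First term a = -49.
Formula: S_i = -49 - 17*i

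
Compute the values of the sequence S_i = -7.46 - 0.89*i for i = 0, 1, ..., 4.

This is an arithmetic sequence.
i=0: S_0 = -7.46 + -0.89*0 = -7.46
i=1: S_1 = -7.46 + -0.89*1 = -8.35
i=2: S_2 = -7.46 + -0.89*2 = -9.24
i=3: S_3 = -7.46 + -0.89*3 = -10.13
i=4: S_4 = -7.46 + -0.89*4 = -11.02
The first 5 terms are: [-7.46, -8.35, -9.24, -10.13, -11.02]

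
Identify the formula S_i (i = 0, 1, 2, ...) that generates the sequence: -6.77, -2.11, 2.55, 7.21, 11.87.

Check differences: -2.11 - -6.77 = 4.66
2.55 - -2.11 = 4.66
Common difference d = 4.66.
First term a = -6.77.
Formula: S_i = -6.77 + 4.66*i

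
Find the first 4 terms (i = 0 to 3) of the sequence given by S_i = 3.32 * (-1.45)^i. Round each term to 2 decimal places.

This is a geometric sequence.
i=0: S_0 = 3.32 * (-1.45)^0 = 3.32
i=1: S_1 = 3.32 * (-1.45)^1 ≈ -4.81
i=2: S_2 = 3.32 * (-1.45)^2 ≈ 6.98
i=3: S_3 = 3.32 * (-1.45)^3 ≈ -10.12
The first 4 terms are: [3.32, -4.81, 6.98, -10.12]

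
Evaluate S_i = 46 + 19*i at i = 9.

S_9 = 46 + 19*9 = 46 + 171 = 217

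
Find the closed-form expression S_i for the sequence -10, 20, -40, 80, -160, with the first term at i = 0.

Check ratios: 20 / -10 = -2.0
Common ratio r = -2.
First term a = -10.
Formula: S_i = -10 * (-2)^i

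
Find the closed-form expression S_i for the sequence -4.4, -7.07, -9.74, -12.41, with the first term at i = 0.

Check differences: -7.07 - -4.4 = -2.67
-9.74 - -7.07 = -2.67
Common difference d = -2.67.
First term a = -4.4.
Formula: S_i = -4.40 - 2.67*i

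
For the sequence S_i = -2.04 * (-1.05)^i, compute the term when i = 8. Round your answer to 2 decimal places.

S_8 = -2.04 * (-1.05)^8 ≈ -2.04 * 1.4775 ≈ -3.01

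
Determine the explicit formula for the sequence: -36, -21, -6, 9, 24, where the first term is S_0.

Check differences: -21 - -36 = 15
-6 - -21 = 15
Common difference d = 15.
First term a = -36.
Formula: S_i = -36 + 15*i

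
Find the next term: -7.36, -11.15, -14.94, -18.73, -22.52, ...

Differences: -11.15 - -7.36 = -3.79
This is an arithmetic sequence with common difference d = -3.79.
Next term = -22.52 + -3.79 = -26.31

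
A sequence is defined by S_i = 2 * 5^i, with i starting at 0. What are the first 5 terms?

This is a geometric sequence.
i=0: S_0 = 2 * 5^0 = 2
i=1: S_1 = 2 * 5^1 = 10
i=2: S_2 = 2 * 5^2 = 50
i=3: S_3 = 2 * 5^3 = 250
i=4: S_4 = 2 * 5^4 = 1250
The first 5 terms are: [2, 10, 50, 250, 1250]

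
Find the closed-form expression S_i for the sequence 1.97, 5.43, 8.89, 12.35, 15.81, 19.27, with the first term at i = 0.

Check differences: 5.43 - 1.97 = 3.46
8.89 - 5.43 = 3.46
Common difference d = 3.46.
First term a = 1.97.
Formula: S_i = 1.97 + 3.46*i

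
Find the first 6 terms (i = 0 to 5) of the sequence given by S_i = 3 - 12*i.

This is an arithmetic sequence.
i=0: S_0 = 3 + -12*0 = 3
i=1: S_1 = 3 + -12*1 = -9
i=2: S_2 = 3 + -12*2 = -21
i=3: S_3 = 3 + -12*3 = -33
i=4: S_4 = 3 + -12*4 = -45
i=5: S_5 = 3 + -12*5 = -57
The first 6 terms are: [3, -9, -21, -33, -45, -57]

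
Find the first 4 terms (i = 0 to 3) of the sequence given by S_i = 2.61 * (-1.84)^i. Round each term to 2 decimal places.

This is a geometric sequence.
i=0: S_0 = 2.61 * (-1.84)^0 = 2.61
i=1: S_1 = 2.61 * (-1.84)^1 ≈ -4.8
i=2: S_2 = 2.61 * (-1.84)^2 ≈ 8.84
i=3: S_3 = 2.61 * (-1.84)^3 ≈ -16.26
The first 4 terms are: [2.61, -4.8, 8.84, -16.26]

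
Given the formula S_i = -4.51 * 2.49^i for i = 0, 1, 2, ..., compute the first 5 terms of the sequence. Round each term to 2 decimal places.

This is a geometric sequence.
i=0: S_0 = -4.51 * 2.49^0 = -4.51
i=1: S_1 = -4.51 * 2.49^1 ≈ -11.23
i=2: S_2 = -4.51 * 2.49^2 ≈ -27.96
i=3: S_3 = -4.51 * 2.49^3 ≈ -69.63
i=4: S_4 = -4.51 * 2.49^4 ≈ -173.37
The first 5 terms are: [-4.51, -11.23, -27.96, -69.63, -173.37]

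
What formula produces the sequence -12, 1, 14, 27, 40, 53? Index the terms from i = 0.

Check differences: 1 - -12 = 13
14 - 1 = 13
Common difference d = 13.
First term a = -12.
Formula: S_i = -12 + 13*i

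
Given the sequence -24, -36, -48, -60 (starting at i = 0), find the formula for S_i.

Check differences: -36 - -24 = -12
-48 - -36 = -12
Common difference d = -12.
First term a = -24.
Formula: S_i = -24 - 12*i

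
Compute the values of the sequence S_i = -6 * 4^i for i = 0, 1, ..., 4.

This is a geometric sequence.
i=0: S_0 = -6 * 4^0 = -6
i=1: S_1 = -6 * 4^1 = -24
i=2: S_2 = -6 * 4^2 = -96
i=3: S_3 = -6 * 4^3 = -384
i=4: S_4 = -6 * 4^4 = -1536
The first 5 terms are: [-6, -24, -96, -384, -1536]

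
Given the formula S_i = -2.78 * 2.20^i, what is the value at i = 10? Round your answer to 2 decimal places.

S_10 = -2.78 * 2.2^10 ≈ -2.78 * 2655.9923 ≈ -7383.66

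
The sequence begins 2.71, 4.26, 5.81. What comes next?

Differences: 4.26 - 2.71 = 1.55
This is an arithmetic sequence with common difference d = 1.55.
Next term = 5.81 + 1.55 = 7.36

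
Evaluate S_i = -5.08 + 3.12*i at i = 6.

S_6 = -5.08 + 3.12*6 = -5.08 + 18.72 = 13.64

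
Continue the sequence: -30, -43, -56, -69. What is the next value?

Differences: -43 - -30 = -13
This is an arithmetic sequence with common difference d = -13.
Next term = -69 + -13 = -82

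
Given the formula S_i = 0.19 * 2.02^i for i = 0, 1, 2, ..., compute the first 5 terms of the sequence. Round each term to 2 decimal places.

This is a geometric sequence.
i=0: S_0 = 0.19 * 2.02^0 = 0.19
i=1: S_1 = 0.19 * 2.02^1 ≈ 0.38
i=2: S_2 = 0.19 * 2.02^2 ≈ 0.78
i=3: S_3 = 0.19 * 2.02^3 ≈ 1.57
i=4: S_4 = 0.19 * 2.02^4 ≈ 3.16
The first 5 terms are: [0.19, 0.38, 0.78, 1.57, 3.16]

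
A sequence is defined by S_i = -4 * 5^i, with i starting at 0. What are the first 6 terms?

This is a geometric sequence.
i=0: S_0 = -4 * 5^0 = -4
i=1: S_1 = -4 * 5^1 = -20
i=2: S_2 = -4 * 5^2 = -100
i=3: S_3 = -4 * 5^3 = -500
i=4: S_4 = -4 * 5^4 = -2500
i=5: S_5 = -4 * 5^5 = -12500
The first 6 terms are: [-4, -20, -100, -500, -2500, -12500]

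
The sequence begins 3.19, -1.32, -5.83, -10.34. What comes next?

Differences: -1.32 - 3.19 = -4.51
This is an arithmetic sequence with common difference d = -4.51.
Next term = -10.34 + -4.51 = -14.85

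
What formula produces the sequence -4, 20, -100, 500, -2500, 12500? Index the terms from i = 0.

Check ratios: 20 / -4 = -5.0
Common ratio r = -5.
First term a = -4.
Formula: S_i = -4 * (-5)^i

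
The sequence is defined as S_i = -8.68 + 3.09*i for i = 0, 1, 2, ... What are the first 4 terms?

This is an arithmetic sequence.
i=0: S_0 = -8.68 + 3.09*0 = -8.68
i=1: S_1 = -8.68 + 3.09*1 = -5.59
i=2: S_2 = -8.68 + 3.09*2 = -2.5
i=3: S_3 = -8.68 + 3.09*3 = 0.59
The first 4 terms are: [-8.68, -5.59, -2.5, 0.59]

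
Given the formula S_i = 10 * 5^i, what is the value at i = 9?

S_9 = 10 * 5^9 = 10 * 1953125 = 19531250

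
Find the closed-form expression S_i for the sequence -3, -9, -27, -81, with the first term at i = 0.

Check ratios: -9 / -3 = 3.0
Common ratio r = 3.
First term a = -3.
Formula: S_i = -3 * 3^i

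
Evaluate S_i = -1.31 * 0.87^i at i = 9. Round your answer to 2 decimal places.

S_9 = -1.31 * 0.87^9 ≈ -1.31 * 0.2855 ≈ -0.37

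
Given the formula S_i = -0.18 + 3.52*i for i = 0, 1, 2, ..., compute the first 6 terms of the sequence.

This is an arithmetic sequence.
i=0: S_0 = -0.18 + 3.52*0 = -0.18
i=1: S_1 = -0.18 + 3.52*1 = 3.34
i=2: S_2 = -0.18 + 3.52*2 = 6.86
i=3: S_3 = -0.18 + 3.52*3 = 10.38
i=4: S_4 = -0.18 + 3.52*4 = 13.9
i=5: S_5 = -0.18 + 3.52*5 = 17.42
The first 6 terms are: [-0.18, 3.34, 6.86, 10.38, 13.9, 17.42]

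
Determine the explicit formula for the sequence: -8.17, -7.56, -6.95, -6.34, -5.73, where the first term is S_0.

Check differences: -7.56 - -8.17 = 0.61
-6.95 - -7.56 = 0.61
Common difference d = 0.61.
First term a = -8.17.
Formula: S_i = -8.17 + 0.61*i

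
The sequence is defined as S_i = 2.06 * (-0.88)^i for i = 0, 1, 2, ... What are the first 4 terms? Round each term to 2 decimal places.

This is a geometric sequence.
i=0: S_0 = 2.06 * (-0.88)^0 = 2.06
i=1: S_1 = 2.06 * (-0.88)^1 ≈ -1.81
i=2: S_2 = 2.06 * (-0.88)^2 ≈ 1.6
i=3: S_3 = 2.06 * (-0.88)^3 ≈ -1.4
The first 4 terms are: [2.06, -1.81, 1.6, -1.4]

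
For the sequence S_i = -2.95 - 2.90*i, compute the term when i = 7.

S_7 = -2.95 + -2.9*7 = -2.95 + -20.3 = -23.25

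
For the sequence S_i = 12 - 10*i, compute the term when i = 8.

S_8 = 12 + -10*8 = 12 + -80 = -68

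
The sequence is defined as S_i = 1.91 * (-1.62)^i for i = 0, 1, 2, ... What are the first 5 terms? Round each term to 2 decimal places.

This is a geometric sequence.
i=0: S_0 = 1.91 * (-1.62)^0 = 1.91
i=1: S_1 = 1.91 * (-1.62)^1 ≈ -3.09
i=2: S_2 = 1.91 * (-1.62)^2 ≈ 5.01
i=3: S_3 = 1.91 * (-1.62)^3 ≈ -8.12
i=4: S_4 = 1.91 * (-1.62)^4 ≈ 13.16
The first 5 terms are: [1.91, -3.09, 5.01, -8.12, 13.16]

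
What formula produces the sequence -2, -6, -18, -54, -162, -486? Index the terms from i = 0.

Check ratios: -6 / -2 = 3.0
Common ratio r = 3.
First term a = -2.
Formula: S_i = -2 * 3^i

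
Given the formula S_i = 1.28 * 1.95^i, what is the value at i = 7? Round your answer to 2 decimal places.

S_7 = 1.28 * 1.95^7 ≈ 1.28 * 107.2117 ≈ 137.23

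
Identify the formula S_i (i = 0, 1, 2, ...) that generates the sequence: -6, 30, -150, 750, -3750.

Check ratios: 30 / -6 = -5.0
Common ratio r = -5.
First term a = -6.
Formula: S_i = -6 * (-5)^i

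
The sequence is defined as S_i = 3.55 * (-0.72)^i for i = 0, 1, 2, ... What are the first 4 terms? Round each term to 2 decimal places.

This is a geometric sequence.
i=0: S_0 = 3.55 * (-0.72)^0 = 3.55
i=1: S_1 = 3.55 * (-0.72)^1 ≈ -2.56
i=2: S_2 = 3.55 * (-0.72)^2 ≈ 1.84
i=3: S_3 = 3.55 * (-0.72)^3 ≈ -1.33
The first 4 terms are: [3.55, -2.56, 1.84, -1.33]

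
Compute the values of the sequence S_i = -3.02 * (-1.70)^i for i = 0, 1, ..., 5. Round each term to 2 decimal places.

This is a geometric sequence.
i=0: S_0 = -3.02 * (-1.7)^0 = -3.02
i=1: S_1 = -3.02 * (-1.7)^1 ≈ 5.13
i=2: S_2 = -3.02 * (-1.7)^2 ≈ -8.73
i=3: S_3 = -3.02 * (-1.7)^3 ≈ 14.84
i=4: S_4 = -3.02 * (-1.7)^4 ≈ -25.22
i=5: S_5 = -3.02 * (-1.7)^5 ≈ 42.88
The first 6 terms are: [-3.02, 5.13, -8.73, 14.84, -25.22, 42.88]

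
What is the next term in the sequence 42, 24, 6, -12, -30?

Differences: 24 - 42 = -18
This is an arithmetic sequence with common difference d = -18.
Next term = -30 + -18 = -48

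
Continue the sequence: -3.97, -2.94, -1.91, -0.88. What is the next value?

Differences: -2.94 - -3.97 = 1.03
This is an arithmetic sequence with common difference d = 1.03.
Next term = -0.88 + 1.03 = 0.15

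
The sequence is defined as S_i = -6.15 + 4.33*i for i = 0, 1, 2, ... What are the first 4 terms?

This is an arithmetic sequence.
i=0: S_0 = -6.15 + 4.33*0 = -6.15
i=1: S_1 = -6.15 + 4.33*1 = -1.82
i=2: S_2 = -6.15 + 4.33*2 = 2.51
i=3: S_3 = -6.15 + 4.33*3 = 6.84
The first 4 terms are: [-6.15, -1.82, 2.51, 6.84]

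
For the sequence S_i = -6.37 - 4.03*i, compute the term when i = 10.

S_10 = -6.37 + -4.03*10 = -6.37 + -40.3 = -46.67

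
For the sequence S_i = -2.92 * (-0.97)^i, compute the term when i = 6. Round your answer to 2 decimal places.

S_6 = -2.92 * (-0.97)^6 ≈ -2.92 * 0.833 ≈ -2.43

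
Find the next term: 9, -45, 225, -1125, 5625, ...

Ratios: -45 / 9 = -5.0
This is a geometric sequence with common ratio r = -5.
Next term = 5625 * -5 = -28125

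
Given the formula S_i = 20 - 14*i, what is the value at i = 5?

S_5 = 20 + -14*5 = 20 + -70 = -50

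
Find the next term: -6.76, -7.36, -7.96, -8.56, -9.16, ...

Differences: -7.36 - -6.76 = -0.6
This is an arithmetic sequence with common difference d = -0.6.
Next term = -9.16 + -0.6 = -9.76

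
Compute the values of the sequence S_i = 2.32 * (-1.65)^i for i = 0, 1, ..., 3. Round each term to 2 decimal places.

This is a geometric sequence.
i=0: S_0 = 2.32 * (-1.65)^0 = 2.32
i=1: S_1 = 2.32 * (-1.65)^1 ≈ -3.83
i=2: S_2 = 2.32 * (-1.65)^2 ≈ 6.32
i=3: S_3 = 2.32 * (-1.65)^3 ≈ -10.42
The first 4 terms are: [2.32, -3.83, 6.32, -10.42]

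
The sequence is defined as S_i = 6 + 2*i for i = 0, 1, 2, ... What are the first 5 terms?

This is an arithmetic sequence.
i=0: S_0 = 6 + 2*0 = 6
i=1: S_1 = 6 + 2*1 = 8
i=2: S_2 = 6 + 2*2 = 10
i=3: S_3 = 6 + 2*3 = 12
i=4: S_4 = 6 + 2*4 = 14
The first 5 terms are: [6, 8, 10, 12, 14]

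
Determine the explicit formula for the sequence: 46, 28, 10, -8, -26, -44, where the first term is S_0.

Check differences: 28 - 46 = -18
10 - 28 = -18
Common difference d = -18.
First term a = 46.
Formula: S_i = 46 - 18*i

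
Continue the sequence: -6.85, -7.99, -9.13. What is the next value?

Differences: -7.99 - -6.85 = -1.14
This is an arithmetic sequence with common difference d = -1.14.
Next term = -9.13 + -1.14 = -10.27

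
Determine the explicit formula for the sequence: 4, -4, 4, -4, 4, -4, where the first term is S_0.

Check ratios: -4 / 4 = -1.0
Common ratio r = -1.
First term a = 4.
Formula: S_i = 4 * (-1)^i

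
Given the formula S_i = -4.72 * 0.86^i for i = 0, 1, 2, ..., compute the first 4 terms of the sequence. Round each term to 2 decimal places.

This is a geometric sequence.
i=0: S_0 = -4.72 * 0.86^0 = -4.72
i=1: S_1 = -4.72 * 0.86^1 ≈ -4.06
i=2: S_2 = -4.72 * 0.86^2 ≈ -3.49
i=3: S_3 = -4.72 * 0.86^3 ≈ -3.0
The first 4 terms are: [-4.72, -4.06, -3.49, -3.0]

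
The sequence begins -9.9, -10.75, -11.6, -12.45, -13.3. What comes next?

Differences: -10.75 - -9.9 = -0.85
This is an arithmetic sequence with common difference d = -0.85.
Next term = -13.3 + -0.85 = -14.15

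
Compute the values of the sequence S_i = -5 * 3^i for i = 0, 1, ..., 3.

This is a geometric sequence.
i=0: S_0 = -5 * 3^0 = -5
i=1: S_1 = -5 * 3^1 = -15
i=2: S_2 = -5 * 3^2 = -45
i=3: S_3 = -5 * 3^3 = -135
The first 4 terms are: [-5, -15, -45, -135]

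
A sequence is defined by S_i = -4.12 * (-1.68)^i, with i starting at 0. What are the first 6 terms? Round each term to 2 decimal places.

This is a geometric sequence.
i=0: S_0 = -4.12 * (-1.68)^0 = -4.12
i=1: S_1 = -4.12 * (-1.68)^1 ≈ 6.92
i=2: S_2 = -4.12 * (-1.68)^2 ≈ -11.63
i=3: S_3 = -4.12 * (-1.68)^3 ≈ 19.54
i=4: S_4 = -4.12 * (-1.68)^4 ≈ -32.82
i=5: S_5 = -4.12 * (-1.68)^5 ≈ 55.14
The first 6 terms are: [-4.12, 6.92, -11.63, 19.54, -32.82, 55.14]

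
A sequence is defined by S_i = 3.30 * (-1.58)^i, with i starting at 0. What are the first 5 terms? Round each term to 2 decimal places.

This is a geometric sequence.
i=0: S_0 = 3.3 * (-1.58)^0 = 3.3
i=1: S_1 = 3.3 * (-1.58)^1 ≈ -5.21
i=2: S_2 = 3.3 * (-1.58)^2 ≈ 8.24
i=3: S_3 = 3.3 * (-1.58)^3 ≈ -13.02
i=4: S_4 = 3.3 * (-1.58)^4 ≈ 20.57
The first 5 terms are: [3.3, -5.21, 8.24, -13.02, 20.57]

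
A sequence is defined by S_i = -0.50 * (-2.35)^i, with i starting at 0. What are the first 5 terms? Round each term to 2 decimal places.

This is a geometric sequence.
i=0: S_0 = -0.5 * (-2.35)^0 = -0.5
i=1: S_1 = -0.5 * (-2.35)^1 ≈ 1.18
i=2: S_2 = -0.5 * (-2.35)^2 ≈ -2.76
i=3: S_3 = -0.5 * (-2.35)^3 ≈ 6.49
i=4: S_4 = -0.5 * (-2.35)^4 ≈ -15.25
The first 5 terms are: [-0.5, 1.18, -2.76, 6.49, -15.25]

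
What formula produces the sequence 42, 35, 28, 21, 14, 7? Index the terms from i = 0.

Check differences: 35 - 42 = -7
28 - 35 = -7
Common difference d = -7.
First term a = 42.
Formula: S_i = 42 - 7*i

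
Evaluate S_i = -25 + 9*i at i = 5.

S_5 = -25 + 9*5 = -25 + 45 = 20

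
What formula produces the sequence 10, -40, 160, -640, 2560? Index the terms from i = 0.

Check ratios: -40 / 10 = -4.0
Common ratio r = -4.
First term a = 10.
Formula: S_i = 10 * (-4)^i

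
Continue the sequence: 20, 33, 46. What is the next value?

Differences: 33 - 20 = 13
This is an arithmetic sequence with common difference d = 13.
Next term = 46 + 13 = 59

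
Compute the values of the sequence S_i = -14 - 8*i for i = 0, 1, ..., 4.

This is an arithmetic sequence.
i=0: S_0 = -14 + -8*0 = -14
i=1: S_1 = -14 + -8*1 = -22
i=2: S_2 = -14 + -8*2 = -30
i=3: S_3 = -14 + -8*3 = -38
i=4: S_4 = -14 + -8*4 = -46
The first 5 terms are: [-14, -22, -30, -38, -46]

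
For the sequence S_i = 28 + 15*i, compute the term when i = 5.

S_5 = 28 + 15*5 = 28 + 75 = 103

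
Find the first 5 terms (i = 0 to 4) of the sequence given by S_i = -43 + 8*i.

This is an arithmetic sequence.
i=0: S_0 = -43 + 8*0 = -43
i=1: S_1 = -43 + 8*1 = -35
i=2: S_2 = -43 + 8*2 = -27
i=3: S_3 = -43 + 8*3 = -19
i=4: S_4 = -43 + 8*4 = -11
The first 5 terms are: [-43, -35, -27, -19, -11]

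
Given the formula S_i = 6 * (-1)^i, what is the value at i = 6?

S_6 = 6 * (-1)^6 = 6 * 1 = 6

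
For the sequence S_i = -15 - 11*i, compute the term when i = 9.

S_9 = -15 + -11*9 = -15 + -99 = -114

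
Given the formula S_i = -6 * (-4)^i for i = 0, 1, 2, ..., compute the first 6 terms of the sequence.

This is a geometric sequence.
i=0: S_0 = -6 * (-4)^0 = -6
i=1: S_1 = -6 * (-4)^1 = 24
i=2: S_2 = -6 * (-4)^2 = -96
i=3: S_3 = -6 * (-4)^3 = 384
i=4: S_4 = -6 * (-4)^4 = -1536
i=5: S_5 = -6 * (-4)^5 = 6144
The first 6 terms are: [-6, 24, -96, 384, -1536, 6144]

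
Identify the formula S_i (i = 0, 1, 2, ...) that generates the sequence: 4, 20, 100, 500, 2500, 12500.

Check ratios: 20 / 4 = 5.0
Common ratio r = 5.
First term a = 4.
Formula: S_i = 4 * 5^i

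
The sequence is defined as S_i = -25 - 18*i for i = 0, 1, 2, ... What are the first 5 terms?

This is an arithmetic sequence.
i=0: S_0 = -25 + -18*0 = -25
i=1: S_1 = -25 + -18*1 = -43
i=2: S_2 = -25 + -18*2 = -61
i=3: S_3 = -25 + -18*3 = -79
i=4: S_4 = -25 + -18*4 = -97
The first 5 terms are: [-25, -43, -61, -79, -97]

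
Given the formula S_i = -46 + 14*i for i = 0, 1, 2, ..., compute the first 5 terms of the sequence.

This is an arithmetic sequence.
i=0: S_0 = -46 + 14*0 = -46
i=1: S_1 = -46 + 14*1 = -32
i=2: S_2 = -46 + 14*2 = -18
i=3: S_3 = -46 + 14*3 = -4
i=4: S_4 = -46 + 14*4 = 10
The first 5 terms are: [-46, -32, -18, -4, 10]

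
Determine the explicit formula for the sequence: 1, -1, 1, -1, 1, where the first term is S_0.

Check ratios: -1 / 1 = -1.0
Common ratio r = -1.
First term a = 1.
Formula: S_i = 1 * (-1)^i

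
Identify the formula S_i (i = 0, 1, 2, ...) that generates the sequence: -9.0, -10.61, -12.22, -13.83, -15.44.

Check differences: -10.61 - -9.0 = -1.61
-12.22 - -10.61 = -1.61
Common difference d = -1.61.
First term a = -9.0.
Formula: S_i = -9.00 - 1.61*i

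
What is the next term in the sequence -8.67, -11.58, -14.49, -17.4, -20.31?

Differences: -11.58 - -8.67 = -2.91
This is an arithmetic sequence with common difference d = -2.91.
Next term = -20.31 + -2.91 = -23.22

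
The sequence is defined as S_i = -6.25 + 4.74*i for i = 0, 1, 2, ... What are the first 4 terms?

This is an arithmetic sequence.
i=0: S_0 = -6.25 + 4.74*0 = -6.25
i=1: S_1 = -6.25 + 4.74*1 = -1.51
i=2: S_2 = -6.25 + 4.74*2 = 3.23
i=3: S_3 = -6.25 + 4.74*3 = 7.97
The first 4 terms are: [-6.25, -1.51, 3.23, 7.97]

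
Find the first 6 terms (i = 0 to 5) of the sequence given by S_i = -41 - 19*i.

This is an arithmetic sequence.
i=0: S_0 = -41 + -19*0 = -41
i=1: S_1 = -41 + -19*1 = -60
i=2: S_2 = -41 + -19*2 = -79
i=3: S_3 = -41 + -19*3 = -98
i=4: S_4 = -41 + -19*4 = -117
i=5: S_5 = -41 + -19*5 = -136
The first 6 terms are: [-41, -60, -79, -98, -117, -136]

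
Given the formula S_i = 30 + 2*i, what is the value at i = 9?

S_9 = 30 + 2*9 = 30 + 18 = 48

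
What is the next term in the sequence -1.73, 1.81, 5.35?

Differences: 1.81 - -1.73 = 3.54
This is an arithmetic sequence with common difference d = 3.54.
Next term = 5.35 + 3.54 = 8.89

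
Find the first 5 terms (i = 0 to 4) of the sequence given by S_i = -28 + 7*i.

This is an arithmetic sequence.
i=0: S_0 = -28 + 7*0 = -28
i=1: S_1 = -28 + 7*1 = -21
i=2: S_2 = -28 + 7*2 = -14
i=3: S_3 = -28 + 7*3 = -7
i=4: S_4 = -28 + 7*4 = 0
The first 5 terms are: [-28, -21, -14, -7, 0]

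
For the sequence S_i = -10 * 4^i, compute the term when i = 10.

S_10 = -10 * 4^10 = -10 * 1048576 = -10485760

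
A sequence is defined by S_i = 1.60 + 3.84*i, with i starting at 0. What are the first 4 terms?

This is an arithmetic sequence.
i=0: S_0 = 1.6 + 3.84*0 = 1.6
i=1: S_1 = 1.6 + 3.84*1 = 5.44
i=2: S_2 = 1.6 + 3.84*2 = 9.28
i=3: S_3 = 1.6 + 3.84*3 = 13.12
The first 4 terms are: [1.6, 5.44, 9.28, 13.12]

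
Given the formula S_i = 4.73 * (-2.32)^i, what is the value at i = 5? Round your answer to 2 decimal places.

S_5 = 4.73 * (-2.32)^5 ≈ 4.73 * -67.2109 ≈ -317.91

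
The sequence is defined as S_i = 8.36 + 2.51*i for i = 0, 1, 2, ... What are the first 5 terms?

This is an arithmetic sequence.
i=0: S_0 = 8.36 + 2.51*0 = 8.36
i=1: S_1 = 8.36 + 2.51*1 = 10.87
i=2: S_2 = 8.36 + 2.51*2 = 13.38
i=3: S_3 = 8.36 + 2.51*3 = 15.89
i=4: S_4 = 8.36 + 2.51*4 = 18.4
The first 5 terms are: [8.36, 10.87, 13.38, 15.89, 18.4]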